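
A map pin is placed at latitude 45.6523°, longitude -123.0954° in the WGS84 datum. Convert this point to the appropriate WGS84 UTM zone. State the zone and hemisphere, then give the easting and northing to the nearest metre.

Zone 10N: E 492567 m, N 5055421 m

Longitude -123.0954° lies in the 6° band [-126°, -120°), giving zone 10; latitude is north of the equator, so 10N.
Zone 10 central meridian λ₀ = 6×10 − 183 = -123°; Δλ = -0.0954°.
Transverse Mercator on WGS84 with k₀ = 0.9996 gives E = 492566.824 m, N = 5055421.243 m.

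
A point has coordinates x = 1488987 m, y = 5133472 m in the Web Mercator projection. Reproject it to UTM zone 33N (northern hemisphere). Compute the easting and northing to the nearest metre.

Web Mercator inverse (R = 6378137 m) → φ = 41.81610135°, λ = 13.37579780°.
UTM 33N forward: E = 365098.799 m, N = 4630633.534 m.

E 365099 m, N 4630634 m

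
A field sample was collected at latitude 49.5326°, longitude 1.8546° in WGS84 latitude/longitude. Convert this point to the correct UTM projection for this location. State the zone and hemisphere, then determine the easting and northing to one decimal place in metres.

Longitude 1.8546° lies in the 6° band [0°, 6°), giving zone 31; latitude is north of the equator, so 31N.
Zone 31 central meridian λ₀ = 6×31 − 183 = 3°; Δλ = -1.1454°.
Transverse Mercator on WGS84 with k₀ = 0.9996 gives E = 417120.328 m, N = 5487295.423 m.

Zone 31N: E 417120.3 m, N 5487295.4 m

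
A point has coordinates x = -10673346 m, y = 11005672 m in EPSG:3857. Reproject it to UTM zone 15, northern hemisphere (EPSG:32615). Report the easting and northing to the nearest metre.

Web Mercator inverse (R = 6378137 m) → φ = 69.80540148°, λ = -95.88029844°.
UTM 15N forward: E = 389066.469 m, N = 7746789.878 m.

E 389066 m, N 7746790 m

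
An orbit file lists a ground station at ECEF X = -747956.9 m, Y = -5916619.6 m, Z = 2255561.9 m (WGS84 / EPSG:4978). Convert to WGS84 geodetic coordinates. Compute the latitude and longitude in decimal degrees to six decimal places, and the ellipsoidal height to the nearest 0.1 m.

lat 20.845000°, lon -97.204899°, h 551.8 m

λ = atan2(Y, X) = -97.20489949°; p = √(X²+Y²) = 5963709.2 m.
Bowring's method on WGS84 (a = 6378137 m, b = 6356752.314 m) gives φ = 20.84499977°, h = 551.823 m.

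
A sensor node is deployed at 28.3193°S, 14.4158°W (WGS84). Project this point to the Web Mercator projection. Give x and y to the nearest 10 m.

x -1604760 m, y -3289290 m

Web Mercator is spherical with R = a = 6378137 m.
x = R·λ = 6378137 × -0.251603174 = -1604759.515 m.
y = R·ln tan(π/4 + φ/2) = 6378137 × -0.515713316 = -3289290.184 m.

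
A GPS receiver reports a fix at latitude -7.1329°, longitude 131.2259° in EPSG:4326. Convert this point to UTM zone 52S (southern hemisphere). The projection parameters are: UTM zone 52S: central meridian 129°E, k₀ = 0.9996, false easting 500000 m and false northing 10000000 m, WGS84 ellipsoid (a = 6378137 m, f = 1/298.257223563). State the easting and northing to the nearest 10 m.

Zone 52 central meridian λ₀ = 6×52 − 183 = 129°; Δλ = +2.2259°.
Transverse Mercator on WGS84 with k₀ = 0.9996 gives E = 745843.071 m, N = 9210966.264 m.

E 745840 m, N 9210970 m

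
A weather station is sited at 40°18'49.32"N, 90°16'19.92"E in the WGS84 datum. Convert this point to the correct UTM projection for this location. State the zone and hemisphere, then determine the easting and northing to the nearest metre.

Zone 46N: E 268210 m, N 4466147 m

Longitude 90.2722° lies in the 6° band [90°, 96°), giving zone 46; latitude is north of the equator, so 46N.
Zone 46 central meridian λ₀ = 6×46 − 183 = 93°; Δλ = -2.7278°.
Transverse Mercator on WGS84 with k₀ = 0.9996 gives E = 268210.386 m, N = 4466147.029 m.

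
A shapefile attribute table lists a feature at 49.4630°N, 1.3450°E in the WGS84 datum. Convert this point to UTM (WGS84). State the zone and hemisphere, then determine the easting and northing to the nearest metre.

Longitude 1.3450° lies in the 6° band [0°, 6°), giving zone 31; latitude is north of the equator, so 31N.
Zone 31 central meridian λ₀ = 6×31 − 183 = 3°; Δλ = -1.6550°.
Transverse Mercator on WGS84 with k₀ = 0.9996 gives E = 380077.698 m, N = 5480243.826 m.

Zone 31N: E 380078 m, N 5480244 m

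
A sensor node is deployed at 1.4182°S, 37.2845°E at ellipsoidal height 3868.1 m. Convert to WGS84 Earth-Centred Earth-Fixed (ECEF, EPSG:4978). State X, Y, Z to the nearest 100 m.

WGS84: a = 6378137 m, e² = 0.006694380; N(φ) = a/√(1−e²sin²φ) = 6378150.077 m.
X = (N+h)·cosφ·cosλ = 5076216.838 m; Y = (N+h)·cosφ·sinλ = 3864871.202 m; Z = (N(1−e²)+h)·sinφ = -156896.481 m.

X 5076200 m, Y 3864900 m, Z -156900 m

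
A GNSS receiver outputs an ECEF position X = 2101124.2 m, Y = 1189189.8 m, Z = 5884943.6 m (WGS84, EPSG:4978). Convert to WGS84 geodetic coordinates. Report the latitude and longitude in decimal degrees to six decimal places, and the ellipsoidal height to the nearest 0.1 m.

λ = atan2(Y, X) = 29.50890076°; p = √(X²+Y²) = 2414310.5 m.
Bowring's method on WGS84 (a = 6378137 m, b = 6356752.314 m) gives φ = 67.82879961°, h = 1112.296 m.

lat 67.828800°, lon 29.508901°, h 1112.3 m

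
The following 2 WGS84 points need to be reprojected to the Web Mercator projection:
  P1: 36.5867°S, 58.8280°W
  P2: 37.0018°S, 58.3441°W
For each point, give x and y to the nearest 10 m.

P1: x -6548700 m, y -4381650 m; P2: x -6494840 m, y -4439360 m

Web Mercator: x = R·λ, y = R·ln tan(π/4+φ/2), R = 6378137 m.
P1 (-36.5867°, -58.8280°) → (-6548703.004, -4381653.608) m.
P2 (-37.0018°, -58.3441°) → (-6494835.503, -4439357.687) m.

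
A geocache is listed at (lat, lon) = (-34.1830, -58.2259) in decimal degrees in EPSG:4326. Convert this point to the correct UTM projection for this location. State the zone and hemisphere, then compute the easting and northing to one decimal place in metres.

Longitude -58.2259° lies in the 6° band [-60°, -54°), giving zone 21; latitude is south of the equator, so 21S.
Zone 21 central meridian λ₀ = 6×21 − 183 = -57°; Δλ = -1.2259°.
Transverse Mercator on WGS84 with k₀ = 0.9996 gives E = 387030.933 m, N = 6216873.976 m.

Zone 21S: E 387030.9 m, N 6216874.0 m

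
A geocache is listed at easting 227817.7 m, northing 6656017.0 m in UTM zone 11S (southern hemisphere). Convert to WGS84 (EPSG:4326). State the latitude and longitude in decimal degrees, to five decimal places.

lat -30.19690°, lon -119.82710°

Zone 11S: λ₀ = -117°, k₀ = 0.9996, false easting 500000 m, false northing 10000000 m.
Meridian distance M = (N − FN)/k₀ = -3345321.1 m.
Inverse transverse Mercator on WGS84 gives φ = -30.19689994°, λ = -119.82709972°.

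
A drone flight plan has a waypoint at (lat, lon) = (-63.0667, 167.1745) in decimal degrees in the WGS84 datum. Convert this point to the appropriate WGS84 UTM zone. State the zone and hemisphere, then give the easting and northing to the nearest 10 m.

Longitude 167.1745° lies in the 6° band [162°, 168°), giving zone 58; latitude is south of the equator, so 58S.
Zone 58 central meridian λ₀ = 6×58 − 183 = 165°; Δλ = +2.1745°.
Transverse Mercator on WGS84 with k₀ = 0.9996 gives E = 609877.051 m, N = 3005120.033 m.

Zone 58S: E 609880 m, N 3005120 m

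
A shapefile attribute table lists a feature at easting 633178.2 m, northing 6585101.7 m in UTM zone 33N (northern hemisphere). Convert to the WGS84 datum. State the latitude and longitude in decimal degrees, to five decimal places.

lat 59.38350°, lon 17.34450°

Zone 33N: λ₀ = 15°, k₀ = 0.9996, false easting 500000 m.
Meridian distance M = (N − FN)/k₀ = 6587736.8 m.
Inverse transverse Mercator on WGS84 gives φ = 59.38350038°, λ = 17.34449960°.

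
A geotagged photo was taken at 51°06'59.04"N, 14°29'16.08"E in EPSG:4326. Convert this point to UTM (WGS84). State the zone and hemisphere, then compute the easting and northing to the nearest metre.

Zone 33N: E 464149 m, N 5662894 m

Longitude 14.4878° lies in the 6° band [12°, 18°), giving zone 33; latitude is north of the equator, so 33N.
Zone 33 central meridian λ₀ = 6×33 − 183 = 15°; Δλ = -0.5122°.
Transverse Mercator on WGS84 with k₀ = 0.9996 gives E = 464149.234 m, N = 5662893.878 m.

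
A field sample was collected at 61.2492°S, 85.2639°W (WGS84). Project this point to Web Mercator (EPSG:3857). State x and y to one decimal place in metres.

Web Mercator is spherical with R = a = 6378137 m.
x = R·λ = 6378137 × -1.488135788 = -9491533.931 m.
y = R·ln tan(π/4 + φ/2) = 6378137 × -1.361411502 = -8683269.073 m.

x -9491533.9 m, y -8683269.1 m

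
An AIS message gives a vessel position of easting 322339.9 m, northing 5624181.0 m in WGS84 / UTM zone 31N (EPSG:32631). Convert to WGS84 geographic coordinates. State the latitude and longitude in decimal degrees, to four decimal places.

lat 50.7422°, lon 0.4819°

Zone 31N: λ₀ = 3°, k₀ = 0.9996, false easting 500000 m.
Meridian distance M = (N − FN)/k₀ = 5626431.6 m.
Inverse transverse Mercator on WGS84 gives φ = 50.74220030°, λ = 0.48189967°.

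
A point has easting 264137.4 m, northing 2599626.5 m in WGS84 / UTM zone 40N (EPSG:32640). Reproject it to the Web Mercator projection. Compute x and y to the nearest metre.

x 6088119 m, y 2691348 m

Unproject from UTM 40N (λ₀ = 57°) → φ = 23.48969990°, λ = 54.69049966°.
Web Mercator (R = 6378137 m): x = 6088118.573 m, y = 2691347.966 m.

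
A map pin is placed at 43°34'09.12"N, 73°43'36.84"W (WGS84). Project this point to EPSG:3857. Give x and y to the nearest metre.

Web Mercator is spherical with R = a = 6378137 m.
x = R·λ = 6378137 × -1.286777152 = -8207240.966 m.
y = R·ln tan(π/4 + φ/2) = 6378137 × 0.846487797 = 5399015.136 m.

x -8207241 m, y 5399015 m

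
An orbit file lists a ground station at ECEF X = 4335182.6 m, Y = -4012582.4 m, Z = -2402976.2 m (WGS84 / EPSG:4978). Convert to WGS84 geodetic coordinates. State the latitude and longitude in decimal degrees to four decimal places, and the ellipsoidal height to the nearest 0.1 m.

λ = atan2(Y, X) = -42.78690024°; p = √(X²+Y²) = 5907167.3 m.
Bowring's method on WGS84 (a = 6378137 m, b = 6356752.314 m) gives φ = -22.27059971°, h = 2131.260 m.

lat -22.2706°, lon -42.7869°, h 2131.3 m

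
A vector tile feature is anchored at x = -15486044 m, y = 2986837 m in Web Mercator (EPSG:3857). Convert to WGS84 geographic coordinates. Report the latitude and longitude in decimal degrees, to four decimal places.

R = 6378137 m. λ = x/R = -139.11350016°.
φ = 2·arctan(exp(y/R)) − 90° = 2·arctan(1.59727) − 90° = 25.90110079°.

lat 25.9011°, lon -139.1135°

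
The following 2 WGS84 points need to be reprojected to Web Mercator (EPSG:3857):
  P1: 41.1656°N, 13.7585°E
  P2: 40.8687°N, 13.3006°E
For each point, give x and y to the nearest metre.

Web Mercator: x = R·λ, y = R·ln tan(π/4+φ/2), R = 6378137 m.
P1 (41.1656°, 13.7585°) → (1531589.214, 5036798.396) m.
P2 (40.8687°, 13.3006°) → (1480616.019, 4992994.191) m.

P1: x 1531589 m, y 5036798 m; P2: x 1480616 m, y 4992994 m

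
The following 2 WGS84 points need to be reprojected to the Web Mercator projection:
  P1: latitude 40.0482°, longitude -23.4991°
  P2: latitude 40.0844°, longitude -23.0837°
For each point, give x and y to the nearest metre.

P1: x -2615908 m, y 4872949 m; P2: x -2569666 m, y 4878215 m

Web Mercator: x = R·λ, y = R·ln tan(π/4+φ/2), R = 6378137 m.
P1 (40.0482°, -23.4991°) → (-2615907.846, 4872949.046) m.
P2 (40.0844°, -23.0837°) → (-2569665.730, 4878214.648) m.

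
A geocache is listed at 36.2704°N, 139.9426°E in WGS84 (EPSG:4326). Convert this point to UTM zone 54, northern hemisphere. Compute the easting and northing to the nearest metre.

Zone 54 central meridian λ₀ = 6×54 − 183 = 141°; Δλ = -1.0574°.
Transverse Mercator on WGS84 with k₀ = 0.9996 gives E = 405023.817 m, N = 4014458.952 m.

E 405024 m, N 4014459 m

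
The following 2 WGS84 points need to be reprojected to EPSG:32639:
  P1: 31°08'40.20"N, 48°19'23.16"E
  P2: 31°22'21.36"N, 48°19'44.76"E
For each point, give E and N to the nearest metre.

UTM zone 39N: λ₀ = 51°, k₀ = 0.9996.
P1 (31.1445°, 48.3231°) → (244789.569, 3448701.176) m.
P2 (31.3726°, 48.3291°) → (245974.054, 3473980.350) m.

P1: E 244790 m, N 3448701 m; P2: E 245974 m, N 3473980 m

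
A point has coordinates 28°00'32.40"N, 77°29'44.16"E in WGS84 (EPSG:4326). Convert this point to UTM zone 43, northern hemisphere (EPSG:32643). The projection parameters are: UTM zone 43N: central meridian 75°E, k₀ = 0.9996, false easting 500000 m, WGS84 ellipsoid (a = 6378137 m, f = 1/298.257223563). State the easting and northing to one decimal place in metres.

Zone 43 central meridian λ₀ = 6×43 − 183 = 75°; Δλ = +2.4956°.
Transverse Mercator on WGS84 with k₀ = 0.9996 gives E = 745396.978 m, N = 3100710.117 m.

E 745397.0 m, N 3100710.1 m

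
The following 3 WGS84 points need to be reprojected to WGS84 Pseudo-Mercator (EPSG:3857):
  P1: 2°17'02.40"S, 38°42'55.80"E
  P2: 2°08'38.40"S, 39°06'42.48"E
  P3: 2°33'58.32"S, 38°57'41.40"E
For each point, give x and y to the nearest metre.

Web Mercator: x = R·λ, y = R·ln tan(π/4+φ/2), R = 6378137 m.
P1 (-2.2840°, 38.7155°) → (4309789.746, -254321.082) m.
P2 (-2.1440°, 39.1118°) → (4353905.660, -238724.707) m.
P3 (-2.5662°, 38.9615°) → (4337174.341, -285763.635) m.

P1: x 4309790 m, y -254321 m; P2: x 4353906 m, y -238725 m; P3: x 4337174 m, y -285764 m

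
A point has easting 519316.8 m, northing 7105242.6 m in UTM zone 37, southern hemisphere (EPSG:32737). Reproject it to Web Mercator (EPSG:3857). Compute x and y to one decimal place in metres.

Unproject from UTM 37S (λ₀ = 39°) → φ = -26.17209977°, λ = 39.19330039°.
Web Mercator (R = 6378137 m): x = 4362978.241 m, y = -3020411.898 m.

x 4362978.2 m, y -3020411.9 m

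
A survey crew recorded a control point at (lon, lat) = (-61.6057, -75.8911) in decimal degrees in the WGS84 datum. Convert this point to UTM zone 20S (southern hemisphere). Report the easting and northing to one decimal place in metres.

Zone 20 central meridian λ₀ = 6×20 − 183 = -63°; Δλ = +1.3943°.
Transverse Mercator on WGS84 with k₀ = 0.9996 gives E = 537936.744 m, N = 1576518.297 m.

E 537936.7 m, N 1576518.3 m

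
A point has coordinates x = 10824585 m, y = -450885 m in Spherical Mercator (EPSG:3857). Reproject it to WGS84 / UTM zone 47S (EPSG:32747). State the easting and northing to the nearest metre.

E 304489 m, N 9552465 m

Web Mercator inverse (R = 6378137 m) → φ = -4.04699953°, λ = 97.23890150°.
UTM 47S forward: E = 304488.527 m, N = 9552465.385 m.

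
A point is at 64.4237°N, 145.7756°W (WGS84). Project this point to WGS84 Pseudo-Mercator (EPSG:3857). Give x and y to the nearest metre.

Web Mercator is spherical with R = a = 6378137 m.
x = R·λ = 6378137 × -2.544264189 = -16227665.562 m.
y = R·ln tan(π/4 + φ/2) = 6378137 × 1.482906857 = 9458183.094 m.

x -16227666 m, y 9458183 m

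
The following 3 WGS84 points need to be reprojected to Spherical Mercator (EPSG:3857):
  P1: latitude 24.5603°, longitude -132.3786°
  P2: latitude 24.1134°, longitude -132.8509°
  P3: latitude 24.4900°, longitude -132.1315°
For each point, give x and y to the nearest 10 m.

Web Mercator: x = R·λ, y = R·ln tan(π/4+φ/2), R = 6378137 m.
P1 (24.5603°, -132.3786°) → (-14736318.344, 2821833.263) m.
P2 (24.1134°, -132.8509°) → (-14788894.539, 2767232.494) m.
P3 (24.4900°, -132.1315°) → (-14708811.298, 2813231.438) m.

P1: x -14736320 m, y 2821830 m; P2: x -14788890 m, y 2767230 m; P3: x -14708810 m, y 2813230 m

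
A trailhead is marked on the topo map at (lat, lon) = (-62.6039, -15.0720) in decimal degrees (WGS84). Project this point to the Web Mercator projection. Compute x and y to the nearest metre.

x -1677807 m, y -9003779 m

Web Mercator is spherical with R = a = 6378137 m.
x = R·λ = 6378137 × -0.263056025 = -1677807.365 m.
y = R·ln tan(π/4 + φ/2) = 6378137 × -1.411662768 = -9003778.530 m.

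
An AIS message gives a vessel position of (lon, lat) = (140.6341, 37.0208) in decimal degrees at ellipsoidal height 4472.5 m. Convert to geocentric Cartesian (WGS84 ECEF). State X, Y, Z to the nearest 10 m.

WGS84: a = 6378137 m, e² = 0.006694380; N(φ) = a/√(1−e²sin²φ) = 6385890.717 m.
X = (N+h)·cosφ·cosλ = -3944548.263 m; Y = (N+h)·cosφ·sinλ = 3236158.792 m; Z = (N(1−e²)+h)·sinφ = 3821929.344 m.

X -3944550 m, Y 3236160 m, Z 3821930 m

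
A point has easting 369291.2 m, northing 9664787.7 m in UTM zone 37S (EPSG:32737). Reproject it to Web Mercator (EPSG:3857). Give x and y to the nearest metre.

x 4210526 m, y -337690 m

Unproject from UTM 37S (λ₀ = 39°) → φ = -3.03210030°, λ = 37.82380000°.
Web Mercator (R = 6378137 m): x = 4210526.156 m, y = -337689.517 m.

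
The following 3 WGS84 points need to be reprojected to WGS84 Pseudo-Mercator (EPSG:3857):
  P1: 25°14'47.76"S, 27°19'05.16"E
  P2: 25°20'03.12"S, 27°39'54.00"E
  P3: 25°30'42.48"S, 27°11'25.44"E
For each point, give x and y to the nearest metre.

Web Mercator: x = R·λ, y = R·ln tan(π/4+φ/2), R = 6378137 m.
P1 (-25.2466°, 27.3181°) → (3041036.981, -2906064.407) m.
P2 (-25.3342°, 27.6650°) → (3079653.713, -2916849.724) m.
P3 (-25.5118°, 27.1904°) → (3026821.482, -2938739.851) m.

P1: x 3041037 m, y -2906064 m; P2: x 3079654 m, y -2916850 m; P3: x 3026821 m, y -2938740 m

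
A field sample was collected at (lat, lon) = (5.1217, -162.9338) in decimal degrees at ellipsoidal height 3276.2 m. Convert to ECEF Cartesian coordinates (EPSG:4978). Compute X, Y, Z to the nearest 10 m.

WGS84: a = 6378137 m, e² = 0.006694380; N(φ) = a/√(1−e²sin²φ) = 6378307.144 m.
X = (N+h)·cosφ·cosλ = -6076221.057 m; Y = (N+h)·cosφ·sinλ = -1865366.651 m; Z = (N(1−e²)+h)·sinφ = 565881.905 m.

X -6076220 m, Y -1865370 m, Z 565880 m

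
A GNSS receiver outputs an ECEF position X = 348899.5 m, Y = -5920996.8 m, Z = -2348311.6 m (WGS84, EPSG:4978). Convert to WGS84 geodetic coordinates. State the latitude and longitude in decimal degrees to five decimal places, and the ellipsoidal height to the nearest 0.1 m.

lat -21.73160°, lon -86.62770°, h 3997.7 m

λ = atan2(Y, X) = -86.62769965°; p = √(X²+Y²) = 5931267.5 m.
Bowring's method on WGS84 (a = 6378137 m, b = 6356752.314 m) gives φ = -21.73159957°, h = 3997.699 m.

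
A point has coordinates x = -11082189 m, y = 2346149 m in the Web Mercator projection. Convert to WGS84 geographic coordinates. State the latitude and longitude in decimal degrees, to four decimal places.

R = 6378137 m. λ = x/R = -99.55299760°.
φ = 2·arctan(exp(y/R)) − 90° = 2·arctan(1.44461) − 90° = 20.61599876°.

lat 20.6160°, lon -99.5530°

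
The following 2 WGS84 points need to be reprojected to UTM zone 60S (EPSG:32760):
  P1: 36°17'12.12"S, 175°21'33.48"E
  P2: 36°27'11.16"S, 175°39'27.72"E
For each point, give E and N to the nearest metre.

P1: E 352659 m, N 5983003 m; P2: E 379714 m, N 5964957 m

UTM zone 60S: λ₀ = 177°, k₀ = 0.9996.
P1 (-36.2867°, 175.3593°) → (352658.609, 5983002.846) m.
P2 (-36.4531°, 175.6577°) → (379714.249, 5964956.961) m.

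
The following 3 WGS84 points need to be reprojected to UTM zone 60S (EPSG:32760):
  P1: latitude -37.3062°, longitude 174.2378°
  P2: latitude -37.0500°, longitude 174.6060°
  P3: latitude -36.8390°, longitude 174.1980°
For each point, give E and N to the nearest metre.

P1: E 255194 m, N 5867581 m; P2: E 287114 m, N 5896900 m; P3: E 250136 m, N 5919323 m

UTM zone 60S: λ₀ = 177°, k₀ = 0.9996.
P1 (-37.3062°, 174.2378°) → (255193.944, 5867580.968) m.
P2 (-37.0500°, 174.6060°) → (287113.725, 5896900.358) m.
P3 (-36.8390°, 174.1980°) → (250136.160, 5919322.785) m.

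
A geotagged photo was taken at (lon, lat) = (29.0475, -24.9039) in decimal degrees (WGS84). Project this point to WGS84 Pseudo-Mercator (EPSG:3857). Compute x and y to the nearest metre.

Web Mercator is spherical with R = a = 6378137 m.
x = R·λ = 6378137 × 0.506974514 = 3233552.909 m.
y = R·ln tan(π/4 + φ/2) = 6378137 × -0.449025399 = -2863945.513 m.

x 3233553 m, y -2863946 m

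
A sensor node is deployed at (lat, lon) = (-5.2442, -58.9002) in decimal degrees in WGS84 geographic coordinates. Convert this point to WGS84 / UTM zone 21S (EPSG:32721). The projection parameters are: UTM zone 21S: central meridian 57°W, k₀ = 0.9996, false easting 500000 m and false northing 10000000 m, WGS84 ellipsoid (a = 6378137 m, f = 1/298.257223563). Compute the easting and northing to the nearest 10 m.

E 289400 m, N 9420020 m

Zone 21 central meridian λ₀ = 6×21 − 183 = -57°; Δλ = -1.9002°.
Transverse Mercator on WGS84 with k₀ = 0.9996 gives E = 289396.274 m, N = 9420022.816 m.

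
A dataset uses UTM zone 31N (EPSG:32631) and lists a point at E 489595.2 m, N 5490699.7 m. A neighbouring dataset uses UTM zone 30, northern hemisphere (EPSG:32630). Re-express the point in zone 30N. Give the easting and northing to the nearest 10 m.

UTM 31N → geographic: φ = 49.56880042°, λ = 2.85610047°.
UTM 30N (λ₀ = -3°) forward: E = 923313.862 m, N = 5507183.090 m.

E 923310 m, N 5507180 m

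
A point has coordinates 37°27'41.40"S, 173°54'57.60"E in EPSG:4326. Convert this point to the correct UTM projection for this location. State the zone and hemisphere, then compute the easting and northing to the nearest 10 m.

Zone 59S: E 757910 m, N 5849940 m

Longitude 173.9160° lies in the 6° band [168°, 174°), giving zone 59; latitude is south of the equator, so 59S.
Zone 59 central meridian λ₀ = 6×59 − 183 = 171°; Δλ = +2.9160°.
Transverse Mercator on WGS84 with k₀ = 0.9996 gives E = 757906.956 m, N = 5849936.211 m.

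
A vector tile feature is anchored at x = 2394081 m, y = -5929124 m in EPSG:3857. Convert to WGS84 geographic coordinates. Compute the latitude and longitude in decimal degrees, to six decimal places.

R = 6378137 m. λ = x/R = 21.50639554°.
φ = 2·arctan(exp(y/R)) − 90° = 2·arctan(0.39471) − 90° = -46.92060253°.

lat -46.920603°, lon 21.506396°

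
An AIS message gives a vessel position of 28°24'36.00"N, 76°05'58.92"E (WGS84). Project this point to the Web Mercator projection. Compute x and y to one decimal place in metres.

x 8471379.9 m, y 3300764.4 m

Web Mercator is spherical with R = a = 6378137 m.
x = R·λ = 6378137 × 1.328190325 = 8471379.854 m.
y = R·ln tan(π/4 + φ/2) = 6378137 × 0.517512315 = 3300764.442 m.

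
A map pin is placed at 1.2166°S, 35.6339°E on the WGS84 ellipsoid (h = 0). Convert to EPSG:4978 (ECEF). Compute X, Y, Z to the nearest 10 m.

X 5182710 m, Y 3715100 m, Z -134510 m

WGS84: a = 6378137 m, e² = 0.006694380; N(φ) = a/√(1−e²sin²φ) = 6378146.624 m.
X = (N+h)·cosφ·cosλ = 5182709.607 m; Y = (N+h)·cosφ·sinλ = 3715095.767 m; Z = (N(1−e²)+h)·sinφ = -134514.758 m.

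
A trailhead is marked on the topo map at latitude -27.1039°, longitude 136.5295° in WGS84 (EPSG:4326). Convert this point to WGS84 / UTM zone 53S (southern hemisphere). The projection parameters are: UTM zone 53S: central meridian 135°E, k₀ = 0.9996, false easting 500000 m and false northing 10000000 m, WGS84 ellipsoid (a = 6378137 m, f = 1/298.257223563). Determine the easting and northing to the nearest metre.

Zone 53 central meridian λ₀ = 6×53 − 183 = 135°; Δλ = +1.5295°.
Transverse Mercator on WGS84 with k₀ = 0.9996 gives E = 651620.523 m, N = 7001134.621 m.

E 651621 m, N 7001135 m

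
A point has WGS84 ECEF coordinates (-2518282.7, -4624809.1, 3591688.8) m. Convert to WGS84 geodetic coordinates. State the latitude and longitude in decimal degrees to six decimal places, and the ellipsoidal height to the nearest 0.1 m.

λ = atan2(Y, X) = -118.56900054°; p = √(X²+Y²) = 5265985.8 m.
Bowring's method on WGS84 (a = 6378137 m, b = 6356752.314 m) gives φ = 34.47540020°, h = 2908.101 m.

lat 34.475400°, lon -118.569001°, h 2908.1 m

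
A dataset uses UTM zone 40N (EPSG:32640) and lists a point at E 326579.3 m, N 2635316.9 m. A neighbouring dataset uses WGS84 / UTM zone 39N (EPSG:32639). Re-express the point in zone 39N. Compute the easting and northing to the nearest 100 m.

UTM 40N → geographic: φ = 23.81980006°, λ = 55.29749985°.
UTM 39N (λ₀ = 51°) forward: E = 937988.408 m, N = 2640918.300 m.

E 938000 m, N 2640900 m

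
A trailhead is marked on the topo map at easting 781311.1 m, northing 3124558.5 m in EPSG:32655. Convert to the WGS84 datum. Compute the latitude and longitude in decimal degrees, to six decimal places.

Zone 55N: λ₀ = 147°, k₀ = 0.9996, false easting 500000 m.
Meridian distance M = (N − FN)/k₀ = 3125808.8 m.
Inverse transverse Mercator on WGS84 gives φ = 28.21690020°, λ = 149.86620051°.

lat 28.216900°, lon 149.866201°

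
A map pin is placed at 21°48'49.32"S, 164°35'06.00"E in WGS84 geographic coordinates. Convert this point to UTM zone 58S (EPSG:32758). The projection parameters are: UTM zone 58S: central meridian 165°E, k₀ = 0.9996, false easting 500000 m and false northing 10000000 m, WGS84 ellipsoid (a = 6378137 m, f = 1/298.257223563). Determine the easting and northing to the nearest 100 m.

Zone 58 central meridian λ₀ = 6×58 − 183 = 165°; Δλ = -0.4150°.
Transverse Mercator on WGS84 with k₀ = 0.9996 gives E = 457107.351 m, N = 7587735.884 m.

E 457100 m, N 7587700 m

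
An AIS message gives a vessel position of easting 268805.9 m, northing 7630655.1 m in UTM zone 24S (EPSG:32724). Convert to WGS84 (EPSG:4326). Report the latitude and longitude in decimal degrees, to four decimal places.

lat -21.4116°, lon -41.2303°

Zone 24S: λ₀ = -39°, k₀ = 0.9996, false easting 500000 m, false northing 10000000 m.
Meridian distance M = (N − FN)/k₀ = -2370293.0 m.
Inverse transverse Mercator on WGS84 gives φ = -21.41159984°, λ = -41.23029964°.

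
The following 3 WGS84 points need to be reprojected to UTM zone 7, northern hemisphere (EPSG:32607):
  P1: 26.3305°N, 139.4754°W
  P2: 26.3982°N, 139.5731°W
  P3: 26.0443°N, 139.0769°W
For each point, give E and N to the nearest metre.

UTM zone 7N: λ₀ = -141°, k₀ = 0.9996.
P1 (26.3305°, -139.4754°) → (652159.910, 2913183.537) m.
P2 (26.3982°, -139.5731°) → (642324.913, 2920571.246) m.
P3 (26.0443°, -139.0769°) → (692409.476, 2882007.920) m.

P1: E 652160 m, N 2913184 m; P2: E 642325 m, N 2920571 m; P3: E 692409 m, N 2882008 m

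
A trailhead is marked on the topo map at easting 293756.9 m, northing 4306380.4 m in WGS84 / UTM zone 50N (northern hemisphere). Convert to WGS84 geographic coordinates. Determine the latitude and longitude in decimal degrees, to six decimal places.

Zone 50N: λ₀ = 117°, k₀ = 0.9996, false easting 500000 m.
Meridian distance M = (N − FN)/k₀ = 4308103.6 m.
Inverse transverse Mercator on WGS84 gives φ = 38.88210040°, λ = 114.62230047°.

lat 38.882100°, lon 114.622300°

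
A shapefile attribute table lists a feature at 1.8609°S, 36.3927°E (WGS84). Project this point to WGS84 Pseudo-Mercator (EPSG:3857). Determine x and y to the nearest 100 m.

x 4051200 m, y -207200 m

Web Mercator is spherical with R = a = 6378137 m.
x = R·λ = 6378137 × 0.635172439 = 4051216.833 m.
y = R·ln tan(π/4 + φ/2) = 6378137 × -0.032484544 = -207190.870 m.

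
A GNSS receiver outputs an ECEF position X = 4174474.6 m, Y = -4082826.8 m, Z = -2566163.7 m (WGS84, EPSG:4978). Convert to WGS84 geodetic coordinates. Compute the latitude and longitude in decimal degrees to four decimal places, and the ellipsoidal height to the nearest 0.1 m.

lat -23.8663°, lon -44.3641°, h 3498.0 m

λ = atan2(Y, X) = -44.36410017°; p = √(X²+Y²) = 5839153.4 m.
Bowring's method on WGS84 (a = 6378137 m, b = 6356752.314 m) gives φ = -23.86629989°, h = 3498.012 m.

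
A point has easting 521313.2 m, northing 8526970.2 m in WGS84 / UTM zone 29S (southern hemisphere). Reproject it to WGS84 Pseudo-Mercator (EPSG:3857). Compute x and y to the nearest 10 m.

Unproject from UTM 29S (λ₀ = -9°) → φ = -13.32449962°, λ = -8.80320028°.
Web Mercator (R = 6378137 m): x = -979967.772 m, y = -1496830.048 m.

x -979970 m, y -1496830 m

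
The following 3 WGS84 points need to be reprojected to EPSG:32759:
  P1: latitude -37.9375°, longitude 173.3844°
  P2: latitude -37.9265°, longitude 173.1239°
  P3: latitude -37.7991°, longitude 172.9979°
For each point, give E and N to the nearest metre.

P1: E 709536 m, N 5798438 m; P2: E 686669 m, N 5800213 m; P3: E 675897 m, N 5814595 m

UTM zone 59S: λ₀ = 171°, k₀ = 0.9996.
P1 (-37.9375°, 173.3844°) → (709536.399, 5798438.041) m.
P2 (-37.9265°, 173.1239°) → (686669.257, 5800212.773) m.
P3 (-37.7991°, 172.9979°) → (675896.682, 5814594.843) m.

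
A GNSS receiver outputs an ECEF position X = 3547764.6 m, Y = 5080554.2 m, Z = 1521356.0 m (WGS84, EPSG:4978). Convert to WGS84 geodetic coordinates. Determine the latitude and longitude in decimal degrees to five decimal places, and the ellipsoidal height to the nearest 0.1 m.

λ = atan2(Y, X) = 55.07329993°; p = √(X²+Y²) = 6196665.6 m.
Bowring's method on WGS84 (a = 6378137 m, b = 6356752.314 m) gives φ = 13.88329991°, h = 3773.228 m.

lat 13.88330°, lon 55.07330°, h 3773.2 m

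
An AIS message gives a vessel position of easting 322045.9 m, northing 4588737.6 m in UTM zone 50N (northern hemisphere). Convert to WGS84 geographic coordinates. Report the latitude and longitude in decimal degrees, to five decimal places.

Zone 50N: λ₀ = 117°, k₀ = 0.9996, false easting 500000 m.
Meridian distance M = (N − FN)/k₀ = 4590573.8 m.
Inverse transverse Mercator on WGS84 gives φ = 41.43050038°, λ = 114.87019995°.

lat 41.43050°, lon 114.87020°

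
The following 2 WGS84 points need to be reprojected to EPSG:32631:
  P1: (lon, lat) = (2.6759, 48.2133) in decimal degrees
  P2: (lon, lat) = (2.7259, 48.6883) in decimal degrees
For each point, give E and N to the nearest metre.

P1: E 475923 m, N 5340059 m; P2: E 479827 m, N 5392843 m

UTM zone 31N: λ₀ = 3°, k₀ = 0.9996.
P1 (48.2133°, 2.6759°) → (475923.439, 5340058.850) m.
P2 (48.6883°, 2.7259°) → (479826.839, 5392842.758) m.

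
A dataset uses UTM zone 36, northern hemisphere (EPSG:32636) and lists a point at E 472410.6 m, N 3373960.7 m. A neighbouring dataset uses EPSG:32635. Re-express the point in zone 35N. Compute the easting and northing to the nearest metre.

UTM 36N → geographic: φ = 30.49760013°, λ = 32.71249985°.
UTM 35N (λ₀ = 27°) forward: E = 1048631.415 m, N = 3387834.602 m.

E 1048631 m, N 3387835 m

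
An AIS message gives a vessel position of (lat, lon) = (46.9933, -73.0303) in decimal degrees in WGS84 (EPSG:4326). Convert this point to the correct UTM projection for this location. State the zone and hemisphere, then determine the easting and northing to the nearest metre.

Longitude -73.0303° lies in the 6° band [-78°, -72°), giving zone 18; latitude is north of the equator, so 18N.
Zone 18 central meridian λ₀ = 6×18 − 183 = -75°; Δλ = +1.9697°.
Transverse Mercator on WGS84 with k₀ = 0.9996 gives E = 649764.282 m, N = 5206302.427 m.

Zone 18N: E 649764 m, N 5206302 m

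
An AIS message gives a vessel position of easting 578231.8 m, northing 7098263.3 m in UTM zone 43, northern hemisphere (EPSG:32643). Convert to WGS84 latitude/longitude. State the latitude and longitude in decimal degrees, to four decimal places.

Zone 43N: λ₀ = 75°, k₀ = 0.9996, false easting 500000 m.
Meridian distance M = (N − FN)/k₀ = 7101103.7 m.
Inverse transverse Mercator on WGS84 gives φ = 64.00240002°, λ = 76.59969941°.

lat 64.0024°, lon 76.5997°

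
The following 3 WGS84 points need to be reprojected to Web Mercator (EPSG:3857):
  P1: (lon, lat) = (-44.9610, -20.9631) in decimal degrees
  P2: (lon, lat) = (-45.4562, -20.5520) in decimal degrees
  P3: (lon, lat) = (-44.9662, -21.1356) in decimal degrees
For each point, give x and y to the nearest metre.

P1: x -5005036 m, y -2387479 m; P2: x -5060161 m, y -2338539 m; P3: x -5005614 m, y -2408055 m

Web Mercator: x = R·λ, y = R·ln tan(π/4+φ/2), R = 6378137 m.
P1 (-20.9631°, -44.9610°) → (-5005035.626, -2387479.201) m.
P2 (-20.5520°, -45.4562°) → (-5060161.037, -2338538.840) m.
P3 (-21.1356°, -44.9662°) → (-5005614.487, -2408054.803) m.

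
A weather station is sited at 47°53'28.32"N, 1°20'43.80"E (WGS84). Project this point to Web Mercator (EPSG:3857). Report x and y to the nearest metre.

x 149780 m, y 6088773 m

Web Mercator is spherical with R = a = 6378137 m.
x = R·λ = 6378137 × 0.023483405 = 149780.375 m.
y = R·ln tan(π/4 + φ/2) = 6378137 × 0.954631962 = 6088773.441 m.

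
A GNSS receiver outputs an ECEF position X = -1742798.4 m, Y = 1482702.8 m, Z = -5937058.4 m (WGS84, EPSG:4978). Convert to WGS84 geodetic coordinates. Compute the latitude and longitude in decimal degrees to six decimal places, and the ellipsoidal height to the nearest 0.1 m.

λ = atan2(Y, X) = 139.61019991°; p = √(X²+Y²) = 2288177.0 m.
Bowring's method on WGS84 (a = 6378137 m, b = 6356752.314 m) gives φ = -69.05180042°, h = 3230.694 m.

lat -69.051800°, lon 139.610200°, h 3230.7 m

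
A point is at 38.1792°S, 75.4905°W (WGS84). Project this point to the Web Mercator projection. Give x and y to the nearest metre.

Web Mercator is spherical with R = a = 6378137 m.
x = R·λ = 6378137 × -1.317557779 = -8403564.020 m.
y = R·ln tan(π/4 + φ/2) = 6378137 × -0.721961881 = -4604771.784 m.

x -8403564 m, y -4604772 m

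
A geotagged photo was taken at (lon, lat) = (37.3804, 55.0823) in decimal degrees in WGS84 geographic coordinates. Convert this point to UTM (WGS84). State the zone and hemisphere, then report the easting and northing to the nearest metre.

Zone 37N: E 396613 m, N 6105148 m

Longitude 37.3804° lies in the 6° band [36°, 42°), giving zone 37; latitude is north of the equator, so 37N.
Zone 37 central meridian λ₀ = 6×37 − 183 = 39°; Δλ = -1.6196°.
Transverse Mercator on WGS84 with k₀ = 0.9996 gives E = 396613.474 m, N = 6105148.051 m.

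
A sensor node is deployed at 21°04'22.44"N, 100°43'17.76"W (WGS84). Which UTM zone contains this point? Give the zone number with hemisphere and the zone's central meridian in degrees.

Zone 14N, central meridian -99°

UTM zone = ⌊(λ + 180)/6⌋ + 1; -100.7216° ∈ [-102°, -96°) → zone 14.
Hemisphere: N (φ ≥ 0).
Central meridian λ₀ = 6×14 − 183 = -99°.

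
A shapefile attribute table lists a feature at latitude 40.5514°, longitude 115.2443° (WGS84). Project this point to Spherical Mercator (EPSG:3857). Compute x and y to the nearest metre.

x 12828937 m, y 4946397 m

Web Mercator is spherical with R = a = 6378137 m.
x = R·λ = 6378137 × 2.011392479 = 12828936.793 m.
y = R·ln tan(π/4 + φ/2) = 6378137 × 0.775523755 = 4946396.754 m.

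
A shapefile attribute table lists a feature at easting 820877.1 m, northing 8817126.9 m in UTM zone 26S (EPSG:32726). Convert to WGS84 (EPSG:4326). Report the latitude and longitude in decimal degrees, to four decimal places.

lat -10.6868°, lon -24.0670°

Zone 26S: λ₀ = -27°, k₀ = 0.9996, false easting 500000 m, false northing 10000000 m.
Meridian distance M = (N − FN)/k₀ = -1183346.4 m.
Inverse transverse Mercator on WGS84 gives φ = -10.68679987°, λ = -24.06699994°.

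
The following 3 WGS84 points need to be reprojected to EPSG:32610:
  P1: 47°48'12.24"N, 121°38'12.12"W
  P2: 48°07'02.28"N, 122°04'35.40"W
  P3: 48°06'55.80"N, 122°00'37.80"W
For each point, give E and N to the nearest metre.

UTM zone 10N: λ₀ = -123°, k₀ = 0.9996.
P1 (47.8034°, -121.6367°) → (602080.901, 5295349.134) m.
P2 (48.1173°, -122.0765°) → (568732.319, 5329750.182) m.
P3 (48.1155°, -122.0105°) → (573646.951, 5329611.176) m.

P1: E 602081 m, N 5295349 m; P2: E 568732 m, N 5329750 m; P3: E 573647 m, N 5329611 m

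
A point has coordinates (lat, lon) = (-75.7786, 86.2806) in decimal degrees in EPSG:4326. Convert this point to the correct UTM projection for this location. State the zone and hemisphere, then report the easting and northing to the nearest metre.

Longitude 86.2806° lies in the 6° band [84°, 90°), giving zone 45; latitude is south of the equator, so 45S.
Zone 45 central meridian λ₀ = 6×45 − 183 = 87°; Δλ = -0.7194°.
Transverse Mercator on WGS84 with k₀ = 0.9996 gives E = 480272.172 m, N = 1589398.885 m.

Zone 45S: E 480272 m, N 1589399 m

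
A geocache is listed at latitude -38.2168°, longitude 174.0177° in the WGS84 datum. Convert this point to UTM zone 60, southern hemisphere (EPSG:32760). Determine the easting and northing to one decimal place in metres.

E 238906.8 m, N 5765924.3 m

Zone 60 central meridian λ₀ = 6×60 − 183 = 177°; Δλ = -2.9823°.
Transverse Mercator on WGS84 with k₀ = 0.9996 gives E = 238906.830 m, N = 5765924.289 m.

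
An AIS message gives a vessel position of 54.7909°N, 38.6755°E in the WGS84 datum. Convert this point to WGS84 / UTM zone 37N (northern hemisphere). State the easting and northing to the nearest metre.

E 479134 m, N 6071572 m

Zone 37 central meridian λ₀ = 6×37 − 183 = 39°; Δλ = -0.3245°.
Transverse Mercator on WGS84 with k₀ = 0.9996 gives E = 479134.439 m, N = 6071571.662 m.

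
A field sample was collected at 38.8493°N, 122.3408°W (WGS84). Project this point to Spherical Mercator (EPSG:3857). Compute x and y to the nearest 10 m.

x -13618920 m, y 4700110 m

Web Mercator is spherical with R = a = 6378137 m.
x = R·λ = 6378137 × -2.135249770 = -13618915.559 m.
y = R·ln tan(π/4 + φ/2) = 6378137 × 0.736909229 = 4700108.022 m.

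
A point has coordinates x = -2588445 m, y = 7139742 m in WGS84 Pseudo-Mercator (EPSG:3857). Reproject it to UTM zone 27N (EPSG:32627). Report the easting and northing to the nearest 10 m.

E 351800 m, N 5967970 m

Web Mercator inverse (R = 6378137 m) → φ = 53.83909756°, λ = -23.25239706°.
UTM 27N forward: E = 351799.206 m, N = 5967972.198 m.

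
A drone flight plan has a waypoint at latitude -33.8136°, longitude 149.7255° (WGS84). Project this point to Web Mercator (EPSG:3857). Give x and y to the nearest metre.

x 16667366 m, y -4003800 m

Web Mercator is spherical with R = a = 6378137 m.
x = R·λ = 6378137 × 2.613202949 = 16667366.419 m.
y = R·ln tan(π/4 + φ/2) = 6378137 × -0.627738231 = -4003800.438 m.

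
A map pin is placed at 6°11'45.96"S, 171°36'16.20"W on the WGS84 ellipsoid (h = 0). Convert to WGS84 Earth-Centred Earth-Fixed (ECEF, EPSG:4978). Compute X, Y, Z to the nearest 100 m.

WGS84: a = 6378137 m, e² = 0.006694380; N(φ) = a/√(1−e²sin²φ) = 6378385.712 m.
X = (N+h)·cosφ·cosλ = -6273172.434 m; Y = (N+h)·cosφ·sinλ = -925838.080 m; Z = (N(1−e²)+h)·sinφ = -683821.311 m.

X -6273200 m, Y -925800 m, Z -683800 m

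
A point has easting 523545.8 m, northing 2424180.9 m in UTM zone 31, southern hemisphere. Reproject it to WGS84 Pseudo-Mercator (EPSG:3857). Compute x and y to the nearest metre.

x 397466 m, y -10535104 m

Unproject from UTM 31S (λ₀ = 3°) → φ = -68.29460019°, λ = 3.57049982°.
Web Mercator (R = 6378137 m): x = 397466.222 m, y = -10535104.024 m.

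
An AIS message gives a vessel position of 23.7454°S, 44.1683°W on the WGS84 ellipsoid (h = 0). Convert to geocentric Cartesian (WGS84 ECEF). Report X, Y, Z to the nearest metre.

X 4189985 m, Y -4070074 m, Z -2552497 m

WGS84: a = 6378137 m, e² = 0.006694380; N(φ) = a/√(1−e²sin²φ) = 6381601.443 m.
X = (N+h)·cosφ·cosλ = 4189984.994 m; Y = (N+h)·cosφ·sinλ = -4070074.348 m; Z = (N(1−e²)+h)·sinφ = -2552497.343 m.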